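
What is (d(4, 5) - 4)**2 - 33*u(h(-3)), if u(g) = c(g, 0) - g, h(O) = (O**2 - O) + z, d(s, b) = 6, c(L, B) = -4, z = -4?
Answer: 400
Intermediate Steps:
h(O) = -4 + O**2 - O (h(O) = (O**2 - O) - 4 = -4 + O**2 - O)
u(g) = -4 - g
(d(4, 5) - 4)**2 - 33*u(h(-3)) = (6 - 4)**2 - 33*(-4 - (-4 + (-3)**2 - 1*(-3))) = 2**2 - 33*(-4 - (-4 + 9 + 3)) = 4 - 33*(-4 - 1*8) = 4 - 33*(-4 - 8) = 4 - 33*(-12) = 4 + 396 = 400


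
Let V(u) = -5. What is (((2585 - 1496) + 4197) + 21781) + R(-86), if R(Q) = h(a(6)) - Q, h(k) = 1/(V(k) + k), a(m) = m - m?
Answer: 135764/5 ≈ 27153.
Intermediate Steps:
a(m) = 0
h(k) = 1/(-5 + k)
R(Q) = -1/5 - Q (R(Q) = 1/(-5 + 0) - Q = 1/(-5) - Q = -1/5 - Q)
(((2585 - 1496) + 4197) + 21781) + R(-86) = (((2585 - 1496) + 4197) + 21781) + (-1/5 - 1*(-86)) = ((1089 + 4197) + 21781) + (-1/5 + 86) = (5286 + 21781) + 429/5 = 27067 + 429/5 = 135764/5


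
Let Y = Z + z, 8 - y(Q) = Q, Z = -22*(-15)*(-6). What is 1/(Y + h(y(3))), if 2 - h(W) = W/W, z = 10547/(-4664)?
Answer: -88/174351 ≈ -0.00050473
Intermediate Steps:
z = -199/88 (z = 10547*(-1/4664) = -199/88 ≈ -2.2614)
Z = -1980 (Z = 330*(-6) = -1980)
y(Q) = 8 - Q
Y = -174439/88 (Y = -1980 - 199/88 = -174439/88 ≈ -1982.3)
h(W) = 1 (h(W) = 2 - W/W = 2 - 1*1 = 2 - 1 = 1)
1/(Y + h(y(3))) = 1/(-174439/88 + 1) = 1/(-174351/88) = -88/174351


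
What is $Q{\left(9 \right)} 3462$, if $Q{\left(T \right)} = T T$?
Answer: $280422$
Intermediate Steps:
$Q{\left(T \right)} = T^{2}$
$Q{\left(9 \right)} 3462 = 9^{2} \cdot 3462 = 81 \cdot 3462 = 280422$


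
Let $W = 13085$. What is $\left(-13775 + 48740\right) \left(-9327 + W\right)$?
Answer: $131398470$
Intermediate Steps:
$\left(-13775 + 48740\right) \left(-9327 + W\right) = \left(-13775 + 48740\right) \left(-9327 + 13085\right) = 34965 \cdot 3758 = 131398470$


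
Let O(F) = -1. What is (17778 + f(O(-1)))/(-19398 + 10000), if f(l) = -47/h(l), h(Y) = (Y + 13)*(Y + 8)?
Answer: -1493305/789432 ≈ -1.8916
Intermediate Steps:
h(Y) = (8 + Y)*(13 + Y) (h(Y) = (13 + Y)*(8 + Y) = (8 + Y)*(13 + Y))
f(l) = -47/(104 + l**2 + 21*l)
(17778 + f(O(-1)))/(-19398 + 10000) = (17778 - 47/(104 + (-1)**2 + 21*(-1)))/(-19398 + 10000) = (17778 - 47/(104 + 1 - 21))/(-9398) = (17778 - 47/84)*(-1/9398) = (1493305/84)*(-1/9398) = -1493305/789432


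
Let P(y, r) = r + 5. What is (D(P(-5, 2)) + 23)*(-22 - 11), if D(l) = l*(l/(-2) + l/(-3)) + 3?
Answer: 979/2 ≈ 489.50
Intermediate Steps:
P(y, r) = 5 + r
D(l) = 3 - 5*l**2/6 (D(l) = l*(l*(-1/2) + l*(-1/3)) + 3 = l*(-l/2 - l/3) + 3 = l*(-5*l/6) + 3 = -5*l**2/6 + 3 = 3 - 5*l**2/6)
(D(P(-5, 2)) + 23)*(-22 - 11) = ((3 - 5*(5 + 2)**2/6) + 23)*(-22 - 11) = ((3 - 5/6*7**2) + 23)*(-33) = ((3 - 5/6*49) + 23)*(-33) = ((3 - 245/6) + 23)*(-33) = (-227/6 + 23)*(-33) = -89/6*(-33) = 979/2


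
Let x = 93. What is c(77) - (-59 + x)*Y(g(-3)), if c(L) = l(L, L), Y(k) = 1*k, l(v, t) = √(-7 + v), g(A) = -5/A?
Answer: -170/3 + √70 ≈ -48.300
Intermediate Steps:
Y(k) = k
c(L) = √(-7 + L)
c(77) - (-59 + x)*Y(g(-3)) = √(-7 + 77) - (-59 + 93)*(-5/(-3)) = √70 - 34*(-5*(-⅓)) = √70 - 34*5/3 = √70 - 1*170/3 = √70 - 170/3 = -170/3 + √70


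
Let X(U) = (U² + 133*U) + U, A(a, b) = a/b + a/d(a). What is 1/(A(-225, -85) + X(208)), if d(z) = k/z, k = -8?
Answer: 136/8814231 ≈ 1.5430e-5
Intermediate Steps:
d(z) = -8/z
A(a, b) = -a²/8 + a/b (A(a, b) = a/b + a/((-8/a)) = a/b + a*(-a/8) = a/b - a²/8 = -a²/8 + a/b)
X(U) = U² + 134*U
1/(A(-225, -85) + X(208)) = 1/((-⅛*(-225)² - 225/(-85)) + 208*(134 + 208)) = 1/((-⅛*50625 - 225*(-1/85)) + 208*342) = 1/((-50625/8 + 45/17) + 71136) = 1/(-860265/136 + 71136) = 1/(8814231/136) = 136/8814231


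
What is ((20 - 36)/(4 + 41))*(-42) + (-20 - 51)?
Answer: -841/15 ≈ -56.067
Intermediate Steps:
((20 - 36)/(4 + 41))*(-42) + (-20 - 51) = -16/45*(-42) - 71 = 224/15 - 71 = -841/15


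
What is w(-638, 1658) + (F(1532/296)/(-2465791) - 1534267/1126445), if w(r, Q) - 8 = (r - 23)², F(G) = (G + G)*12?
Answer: 44903221080127638626/102770383890815 ≈ 4.3693e+5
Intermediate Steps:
F(G) = 24*G (F(G) = (2*G)*12 = 24*G)
w(r, Q) = 8 + (-23 + r)² (w(r, Q) = 8 + (r - 23)² = 8 + (-23 + r)²)
w(-638, 1658) + (F(1532/296)/(-2465791) - 1534267/1126445) = (8 + (-23 - 638)²) + ((24*(1532/296))/(-2465791) - 1534267/1126445) = (8 + (-661)²) + ((24*(1532*(1/296)))*(-1/2465791) - 1534267*1/1126445) = (8 + 436921) + ((24*(383/74))*(-1/2465791) - 1534267/1126445) = 436929 + ((4596/37)*(-1/2465791) - 1534267/1126445) = 436929 + (-4596/91234267 - 1534267/1126445) = 436929 - 139982902268509/102770383890815 = 44903221080127638626/102770383890815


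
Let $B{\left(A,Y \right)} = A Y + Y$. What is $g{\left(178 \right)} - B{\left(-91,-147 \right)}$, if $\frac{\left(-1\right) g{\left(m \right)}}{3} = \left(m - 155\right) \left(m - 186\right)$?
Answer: $-12678$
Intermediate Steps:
$B{\left(A,Y \right)} = Y + A Y$
$g{\left(m \right)} = - 3 \left(-186 + m\right) \left(-155 + m\right)$ ($g{\left(m \right)} = - 3 \left(m - 155\right) \left(m - 186\right) = - 3 \left(-155 + m\right) \left(-186 + m\right) = - 3 \left(-186 + m\right) \left(-155 + m\right)$)
$g{\left(178 \right)} - B{\left(-91,-147 \right)} = \left(-86490 - 3 \cdot 178^{2} + 1023 \cdot 178\right) - - 147 \left(1 - 91\right) = \left(-86490 - 95052 + 182094\right) - \left(-147\right) \left(-90\right) = \left(-86490 - 95052 + 182094\right) - 13230 = 552 - 13230 = -12678$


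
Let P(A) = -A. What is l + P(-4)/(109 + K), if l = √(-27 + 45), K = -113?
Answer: -1 + 3*√2 ≈ 3.2426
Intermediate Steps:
l = 3*√2 (l = √18 = 3*√2 ≈ 4.2426)
l + P(-4)/(109 + K) = 3*√2 + (-1*(-4))/(109 - 113) = 3*√2 + 4/(-4) = 3*√2 - ¼*4 = 3*√2 - 1 = -1 + 3*√2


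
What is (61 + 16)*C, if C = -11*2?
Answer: -1694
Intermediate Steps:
C = -22
(61 + 16)*C = (61 + 16)*(-22) = 77*(-22) = -1694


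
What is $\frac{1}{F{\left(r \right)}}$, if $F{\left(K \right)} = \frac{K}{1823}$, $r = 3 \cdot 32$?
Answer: $\frac{1823}{96} \approx 18.99$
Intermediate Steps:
$r = 96$
$F{\left(K \right)} = \frac{K}{1823}$ ($F{\left(K \right)} = K \frac{1}{1823} = \frac{K}{1823}$)
$\frac{1}{F{\left(r \right)}} = \frac{1}{\frac{1}{1823} \cdot 96} = \frac{1}{\frac{96}{1823}} = \frac{1823}{96}$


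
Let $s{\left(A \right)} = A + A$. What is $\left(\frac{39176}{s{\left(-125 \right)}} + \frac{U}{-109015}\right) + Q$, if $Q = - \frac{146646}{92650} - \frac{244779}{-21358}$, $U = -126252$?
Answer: $- \frac{15711808414780021}{107860460290250} \approx -145.67$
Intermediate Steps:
$s{\left(A \right)} = 2 A$
$Q = \frac{9773354541}{989409350}$ ($Q = \left(-146646\right) \frac{1}{92650} - - \frac{244779}{21358} = - \frac{73323}{46325} + \frac{244779}{21358} = \frac{9773354541}{989409350} \approx 9.878$)
$\left(\frac{39176}{s{\left(-125 \right)}} + \frac{U}{-109015}\right) + Q = \left(\frac{39176}{2 \left(-125\right)} - \frac{126252}{-109015}\right) + \frac{9773354541}{989409350} = \left(\frac{39176}{-250} - - \frac{126252}{109015}\right) + \frac{9773354541}{989409350} = \left(39176 \left(- \frac{1}{250}\right) + \frac{126252}{109015}\right) + \frac{9773354541}{989409350} = \left(- \frac{19588}{125} + \frac{126252}{109015}\right) + \frac{9773354541}{989409350} = - \frac{423920864}{2725375} + \frac{9773354541}{989409350} = - \frac{15711808414780021}{107860460290250}$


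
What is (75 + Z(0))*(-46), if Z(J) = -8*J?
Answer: -3450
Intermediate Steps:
(75 + Z(0))*(-46) = (75 - 8*0)*(-46) = (75 + 0)*(-46) = 75*(-46) = -3450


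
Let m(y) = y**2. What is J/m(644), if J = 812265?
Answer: 812265/414736 ≈ 1.9585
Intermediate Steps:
J/m(644) = 812265/(644**2) = 812265/414736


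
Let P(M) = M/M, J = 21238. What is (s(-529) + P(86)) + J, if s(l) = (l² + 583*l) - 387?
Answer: -7714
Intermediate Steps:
P(M) = 1
s(l) = -387 + l² + 583*l
(s(-529) + P(86)) + J = ((-387 + (-529)² + 583*(-529)) + 1) + 21238 = ((-387 + 279841 - 308407) + 1) + 21238 = (-28953 + 1) + 21238 = -28952 + 21238 = -7714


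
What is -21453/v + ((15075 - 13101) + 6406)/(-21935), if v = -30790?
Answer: 42510271/135075730 ≈ 0.31471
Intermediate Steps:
-21453/v + ((15075 - 13101) + 6406)/(-21935) = -21453/(-30790) + ((15075 - 13101) + 6406)/(-21935) = -21453*(-1/30790) + (1974 + 6406)*(-1/21935) = 21453/30790 + 8380*(-1/21935) = 21453/30790 - 1676/4387 = 42510271/135075730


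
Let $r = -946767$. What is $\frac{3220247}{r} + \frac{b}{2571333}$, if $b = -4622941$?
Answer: $- \frac{4219058453666}{811484410137} \approx -5.1992$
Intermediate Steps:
$\frac{3220247}{r} + \frac{b}{2571333} = \frac{3220247}{-946767} - \frac{4622941}{2571333} = 3220247 \left(- \frac{1}{946767}\right) - \frac{4622941}{2571333} = - \frac{3220247}{946767} - \frac{4622941}{2571333} = - \frac{4219058453666}{811484410137}$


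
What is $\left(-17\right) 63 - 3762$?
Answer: $-4833$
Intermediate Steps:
$\left(-17\right) 63 - 3762 = -1071 - 3762 = -4833$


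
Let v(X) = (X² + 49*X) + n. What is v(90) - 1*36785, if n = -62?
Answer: -24337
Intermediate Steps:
v(X) = -62 + X² + 49*X (v(X) = (X² + 49*X) - 62 = -62 + X² + 49*X)
v(90) - 1*36785 = (-62 + 90² + 49*90) - 1*36785 = (-62 + 8100 + 4410) - 36785 = 12448 - 36785 = -24337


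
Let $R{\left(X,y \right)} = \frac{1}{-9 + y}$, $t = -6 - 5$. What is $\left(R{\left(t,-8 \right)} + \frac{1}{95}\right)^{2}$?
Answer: $\frac{6084}{2608225} \approx 0.0023326$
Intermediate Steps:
$t = -11$
$\left(R{\left(t,-8 \right)} + \frac{1}{95}\right)^{2} = \left(\frac{1}{-9 - 8} + \frac{1}{95}\right)^{2} = \left(\frac{1}{-17} + \frac{1}{95}\right)^{2} = \left(- \frac{1}{17} + \frac{1}{95}\right)^{2} = \left(- \frac{78}{1615}\right)^{2} = \frac{6084}{2608225}$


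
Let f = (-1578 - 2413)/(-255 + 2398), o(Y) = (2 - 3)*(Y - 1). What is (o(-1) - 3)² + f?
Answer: -1848/2143 ≈ -0.86234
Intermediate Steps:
o(Y) = 1 - Y (o(Y) = -(-1 + Y) = 1 - Y)
f = -3991/2143 ≈ -1.8623
(o(-1) - 3)² + f = ((1 - 1*(-1)) - 3)² - 3991/2143 = ((1 + 1) - 3)² - 3991/2143 = (2 - 3)² - 3991/2143 = (-1)² - 3991/2143 = 1 - 3991/2143 = -1848/2143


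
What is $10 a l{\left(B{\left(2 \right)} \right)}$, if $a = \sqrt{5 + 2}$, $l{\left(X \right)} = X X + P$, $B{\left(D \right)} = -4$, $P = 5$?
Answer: $210 \sqrt{7} \approx 555.61$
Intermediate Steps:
$l{\left(X \right)} = 5 + X^{2}$ ($l{\left(X \right)} = X X + 5 = X^{2} + 5 = 5 + X^{2}$)
$a = \sqrt{7} \approx 2.6458$
$10 a l{\left(B{\left(2 \right)} \right)} = 10 \sqrt{7} \left(5 + \left(-4\right)^{2}\right) = 10 \sqrt{7} \left(5 + 16\right) = 10 \sqrt{7} \cdot 21 = 210 \sqrt{7}$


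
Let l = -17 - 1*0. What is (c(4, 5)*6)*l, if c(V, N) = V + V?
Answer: -816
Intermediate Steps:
c(V, N) = 2*V
l = -17 (l = -17 + 0 = -17)
(c(4, 5)*6)*l = ((2*4)*6)*(-17) = (8*6)*(-17) = 48*(-17) = -816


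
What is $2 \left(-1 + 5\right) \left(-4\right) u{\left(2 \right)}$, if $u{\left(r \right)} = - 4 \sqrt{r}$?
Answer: $128 \sqrt{2} \approx 181.02$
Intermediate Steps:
$2 \left(-1 + 5\right) \left(-4\right) u{\left(2 \right)} = 2 \left(-1 + 5\right) \left(-4\right) \left(- 4 \sqrt{2}\right) = 2 \cdot 4 \left(-4\right) \left(- 4 \sqrt{2}\right) = 2 \left(-16\right) \left(- 4 \sqrt{2}\right) = - 32 \left(- 4 \sqrt{2}\right) = 128 \sqrt{2}$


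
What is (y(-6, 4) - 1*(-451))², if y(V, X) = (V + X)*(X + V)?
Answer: 207025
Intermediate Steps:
y(V, X) = (V + X)² (y(V, X) = (V + X)*(V + X) = (V + X)²)
(y(-6, 4) - 1*(-451))² = ((-6 + 4)² - 1*(-451))² = ((-2)² + 451)² = (4 + 451)² = 455² = 207025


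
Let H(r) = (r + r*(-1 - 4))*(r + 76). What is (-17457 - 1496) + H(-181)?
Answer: -94973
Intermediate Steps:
H(r) = -4*r*(76 + r) (H(r) = (r + r*(-5))*(76 + r) = (r - 5*r)*(76 + r) = (-4*r)*(76 + r) = -4*r*(76 + r))
(-17457 - 1496) + H(-181) = (-17457 - 1496) - 4*(-181)*(76 - 181) = -18953 - 4*(-181)*(-105) = -18953 - 76020 = -94973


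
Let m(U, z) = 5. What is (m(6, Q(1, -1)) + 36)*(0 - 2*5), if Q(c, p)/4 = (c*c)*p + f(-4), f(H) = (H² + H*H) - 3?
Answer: -410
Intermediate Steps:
f(H) = -3 + 2*H² (f(H) = (H² + H²) - 3 = 2*H² - 3 = -3 + 2*H²)
Q(c, p) = 116 + 4*p*c² (Q(c, p) = 4*((c*c)*p + (-3 + 2*(-4)²)) = 4*(c²*p + (-3 + 2*16)) = 4*(p*c² + (-3 + 32)) = 4*(p*c² + 29) = 4*(29 + p*c²) = 116 + 4*p*c²)
(m(6, Q(1, -1)) + 36)*(0 - 2*5) = (5 + 36)*(0 - 2*5) = 41*(0 - 10) = 41*(-10) = -410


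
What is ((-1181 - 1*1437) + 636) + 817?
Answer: -1165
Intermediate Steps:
((-1181 - 1*1437) + 636) + 817 = ((-1181 - 1437) + 636) + 817 = (-2618 + 636) + 817 = -1982 + 817 = -1165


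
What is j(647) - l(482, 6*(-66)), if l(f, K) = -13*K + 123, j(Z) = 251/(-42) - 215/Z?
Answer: -143405581/27174 ≈ -5277.3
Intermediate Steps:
j(Z) = -251/42 - 215/Z (j(Z) = 251*(-1/42) - 215/Z = -251/42 - 215/Z)
l(f, K) = 123 - 13*K
j(647) - l(482, 6*(-66)) = (-251/42 - 215/647) - (123 - 78*(-66)) = (-251/42 - 215*1/647) - (123 - 13*(-396)) = (-251/42 - 215/647) - (123 + 5148) = -171427/27174 - 1*5271 = -171427/27174 - 5271 = -143405581/27174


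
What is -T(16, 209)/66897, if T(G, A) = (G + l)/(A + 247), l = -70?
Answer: 1/564908 ≈ 1.7702e-6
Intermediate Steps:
T(G, A) = (-70 + G)/(247 + A) (T(G, A) = (G - 70)/(A + 247) = (-70 + G)/(247 + A))
-T(16, 209)/66897 = -(-70 + 16)/(247 + 209)/66897 = -(-54)/456*(1/66897) = -1*(-9/76)*(1/66897) = (9/76)*(1/66897) = 1/564908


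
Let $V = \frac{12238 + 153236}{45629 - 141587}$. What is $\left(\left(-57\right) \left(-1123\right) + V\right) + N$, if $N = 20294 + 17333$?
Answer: $\frac{541822985}{5331} \approx 1.0164 \cdot 10^{5}$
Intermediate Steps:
$V = - \frac{9193}{5331}$ ($V = \frac{165474}{-95958} = 165474 \left(- \frac{1}{95958}\right) = - \frac{9193}{5331} \approx -1.7244$)
$N = 37627$
$\left(\left(-57\right) \left(-1123\right) + V\right) + N = \left(\left(-57\right) \left(-1123\right) - \frac{9193}{5331}\right) + 37627 = \left(64011 - \frac{9193}{5331}\right) + 37627 = \frac{341233448}{5331} + 37627 = \frac{541822985}{5331}$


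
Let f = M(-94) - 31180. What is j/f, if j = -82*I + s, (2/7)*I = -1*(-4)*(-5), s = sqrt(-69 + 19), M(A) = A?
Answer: -2870/15637 - 5*I*sqrt(2)/31274 ≈ -0.18354 - 0.0002261*I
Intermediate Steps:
s = 5*I*sqrt(2) (s = sqrt(-50) = 5*I*sqrt(2) ≈ 7.0711*I)
I = -70 (I = 7*(-1*(-4)*(-5))/2 = 7*(4*(-5))/2 = (7/2)*(-20) = -70)
f = -31274 (f = -94 - 31180 = -31274)
j = 5740 + 5*I*sqrt(2) (j = -82*(-70) + 5*I*sqrt(2) = 5740 + 5*I*sqrt(2) ≈ 5740.0 + 7.0711*I)
j/f = (5740 + 5*I*sqrt(2))/(-31274) = (5740 + 5*I*sqrt(2))*(-1/31274) = -2870/15637 - 5*I*sqrt(2)/31274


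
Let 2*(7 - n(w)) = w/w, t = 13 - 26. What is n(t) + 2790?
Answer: 5593/2 ≈ 2796.5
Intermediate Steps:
t = -13
n(w) = 13/2 (n(w) = 7 - w/(2*w) = 7 - 1/2*1 = 7 - 1/2 = 13/2)
n(t) + 2790 = 13/2 + 2790 = 5593/2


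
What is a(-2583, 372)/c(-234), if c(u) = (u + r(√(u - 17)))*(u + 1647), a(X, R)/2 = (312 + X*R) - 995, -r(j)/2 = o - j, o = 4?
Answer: 116348639/21042396 + 961559*I*√251/21042396 ≈ 5.5293 + 0.72396*I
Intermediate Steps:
r(j) = -8 + 2*j (r(j) = -2*(4 - j) = -8 + 2*j)
a(X, R) = -1366 + 2*R*X (a(X, R) = 2*((312 + X*R) - 995) = 2*((312 + R*X) - 995) = 2*(-683 + R*X) = -1366 + 2*R*X)
c(u) = (1647 + u)*(-8 + u + 2*√(-17 + u)) (c(u) = (u + (-8 + 2*√(u - 17)))*(u + 1647) = (u + (-8 + 2*√(-17 + u)))*(1647 + u) = (-8 + u + 2*√(-17 + u))*(1647 + u) = (1647 + u)*(-8 + u + 2*√(-17 + u)))
a(-2583, 372)/c(-234) = (-1366 + 2*372*(-2583))/(-13176 + (-234)² + 1639*(-234) + 3294*√(-17 - 234) + 2*(-234)*√(-17 - 234)) = (-1366 - 1921752)/(-13176 + 54756 - 383526 + 3294*√(-251) + 2*(-234)*√(-251)) = -1923118/(-13176 + 54756 - 383526 + 3294*(I*√251) + 2*(-234)*(I*√251)) = -1923118/(-13176 + 54756 - 383526 + 3294*I*√251 - 468*I*√251) = -1923118/(-341946 + 2826*I*√251)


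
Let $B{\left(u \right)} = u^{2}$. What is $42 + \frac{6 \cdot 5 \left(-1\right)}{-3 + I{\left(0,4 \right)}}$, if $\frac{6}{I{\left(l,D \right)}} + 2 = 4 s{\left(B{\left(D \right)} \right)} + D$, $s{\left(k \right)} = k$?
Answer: $\frac{837}{16} \approx 52.313$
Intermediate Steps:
$I{\left(l,D \right)} = \frac{6}{-2 + D + 4 D^{2}}$ ($I{\left(l,D \right)} = \frac{6}{-2 + \left(4 D^{2} + D\right)} = \frac{6}{-2 + \left(D + 4 D^{2}\right)} = \frac{6}{-2 + D + 4 D^{2}}$)
$42 + \frac{6 \cdot 5 \left(-1\right)}{-3 + I{\left(0,4 \right)}} = 42 + \frac{6 \cdot 5 \left(-1\right)}{-3 + \frac{6}{-2 + 4 + 4 \cdot 4^{2}}} = 42 + \frac{30 \left(-1\right)}{-3 + \frac{6}{-2 + 4 + 4 \cdot 16}} = 42 - \frac{30}{-3 + \frac{6}{-2 + 4 + 64}} = 42 - \frac{30}{-3 + \frac{6}{66}} = 42 - \frac{30}{-3 + 6 \cdot \frac{1}{66}} = 42 - \frac{30}{-3 + \frac{1}{11}} = 42 - \frac{30}{- \frac{32}{11}} = 42 - - \frac{165}{16} = 42 + \frac{165}{16} = \frac{837}{16}$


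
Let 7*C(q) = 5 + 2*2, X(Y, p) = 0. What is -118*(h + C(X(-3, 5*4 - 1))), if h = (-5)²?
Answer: -21712/7 ≈ -3101.7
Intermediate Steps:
h = 25
C(q) = 9/7 (C(q) = (5 + 2*2)/7 = (5 + 4)/7 = (⅐)*9 = 9/7)
-118*(h + C(X(-3, 5*4 - 1))) = -118*(25 + 9/7) = -118*184/7 = -21712/7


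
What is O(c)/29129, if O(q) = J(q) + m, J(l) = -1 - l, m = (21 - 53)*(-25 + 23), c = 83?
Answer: -20/29129 ≈ -0.00068660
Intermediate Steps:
m = 64 (m = -32*(-2) = 64)
O(q) = 63 - q (O(q) = (-1 - q) + 64 = 63 - q)
O(c)/29129 = (63 - 1*83)/29129 = (63 - 83)*(1/29129) = -20*1/29129 = -20/29129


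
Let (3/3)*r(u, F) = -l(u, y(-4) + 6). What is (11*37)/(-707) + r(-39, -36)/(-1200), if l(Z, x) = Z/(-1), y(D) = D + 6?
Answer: -153609/282800 ≈ -0.54317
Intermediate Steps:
y(D) = 6 + D
l(Z, x) = -Z (l(Z, x) = Z*(-1) = -Z)
r(u, F) = u (r(u, F) = -(-1)*u = u)
(11*37)/(-707) + r(-39, -36)/(-1200) = (11*37)/(-707) - 39/(-1200) = 407*(-1/707) - 39*(-1/1200) = -407/707 + 13/400 = -153609/282800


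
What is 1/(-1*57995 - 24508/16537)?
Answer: -16537/959087823 ≈ -1.7242e-5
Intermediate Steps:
1/(-1*57995 - 24508/16537) = 1/(-57995 - 24508*1/16537) = 1/(-57995 - 24508/16537) = 1/(-959087823/16537) = -16537/959087823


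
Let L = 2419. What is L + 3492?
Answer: 5911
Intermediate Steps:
L + 3492 = 2419 + 3492 = 5911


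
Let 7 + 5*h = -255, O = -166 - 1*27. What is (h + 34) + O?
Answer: -1057/5 ≈ -211.40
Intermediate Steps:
O = -193 (O = -166 - 27 = -193)
h = -262/5 (h = -7/5 + (1/5)*(-255) = -7/5 - 51 = -262/5 ≈ -52.400)
(h + 34) + O = (-262/5 + 34) - 193 = -92/5 - 193 = -1057/5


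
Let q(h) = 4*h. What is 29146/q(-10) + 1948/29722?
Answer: -216549873/297220 ≈ -728.58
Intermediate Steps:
29146/q(-10) + 1948/29722 = 29146/((4*(-10))) + 1948/29722 = 29146/(-40) + 1948*(1/29722) = 29146*(-1/40) + 974/14861 = -14573/20 + 974/14861 = -216549873/297220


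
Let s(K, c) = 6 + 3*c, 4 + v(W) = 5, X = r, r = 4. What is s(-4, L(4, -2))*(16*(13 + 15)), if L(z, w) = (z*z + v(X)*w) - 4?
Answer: 16128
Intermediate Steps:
X = 4
v(W) = 1 (v(W) = -4 + 5 = 1)
L(z, w) = -4 + w + z² (L(z, w) = (z*z + 1*w) - 4 = (z² + w) - 4 = (w + z²) - 4 = -4 + w + z²)
s(-4, L(4, -2))*(16*(13 + 15)) = (6 + 3*(-4 - 2 + 4²))*(16*(13 + 15)) = (6 + 3*(-4 - 2 + 16))*(16*28) = (6 + 3*10)*448 = (6 + 30)*448 = 36*448 = 16128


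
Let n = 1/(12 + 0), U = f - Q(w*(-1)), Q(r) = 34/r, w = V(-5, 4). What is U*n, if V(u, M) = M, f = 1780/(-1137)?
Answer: 15769/27288 ≈ 0.57787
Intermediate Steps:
f = -1780/1137 (f = 1780*(-1/1137) = -1780/1137 ≈ -1.5655)
w = 4
U = 15769/2274 (U = -1780/1137 - 34/(4*(-1)) = -1780/1137 - 34/(-4) = -1780/1137 - 34*(-1)/4 = -1780/1137 - 1*(-17/2) = -1780/1137 + 17/2 = 15769/2274 ≈ 6.9345)
n = 1/12 ≈ 0.083333
U*n = (15769/2274)*(1/12) = 15769/27288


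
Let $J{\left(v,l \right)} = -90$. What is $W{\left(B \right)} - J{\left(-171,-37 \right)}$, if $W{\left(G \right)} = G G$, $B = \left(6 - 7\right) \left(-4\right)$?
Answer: $106$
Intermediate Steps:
$B = 4$ ($B = \left(-1\right) \left(-4\right) = 4$)
$W{\left(G \right)} = G^{2}$
$W{\left(B \right)} - J{\left(-171,-37 \right)} = 4^{2} - -90 = 16 + 90 = 106$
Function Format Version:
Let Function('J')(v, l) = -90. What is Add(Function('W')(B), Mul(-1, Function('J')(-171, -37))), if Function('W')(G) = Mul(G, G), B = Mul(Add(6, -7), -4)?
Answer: 106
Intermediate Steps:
B = 4 (B = Mul(-1, -4) = 4)
Function('W')(G) = Pow(G, 2)
Add(Function('W')(B), Mul(-1, Function('J')(-171, -37))) = Add(Pow(4, 2), Mul(-1, -90)) = Add(16, 90) = 106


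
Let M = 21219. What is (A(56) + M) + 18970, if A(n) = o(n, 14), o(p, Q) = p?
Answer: 40245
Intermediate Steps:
A(n) = n
(A(56) + M) + 18970 = (56 + 21219) + 18970 = 21275 + 18970 = 40245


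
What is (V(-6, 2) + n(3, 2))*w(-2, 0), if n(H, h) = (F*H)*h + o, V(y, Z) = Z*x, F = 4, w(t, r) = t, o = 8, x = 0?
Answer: -64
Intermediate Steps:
V(y, Z) = 0 (V(y, Z) = Z*0 = 0)
n(H, h) = 8 + 4*H*h (n(H, h) = (4*H)*h + 8 = 4*H*h + 8 = 8 + 4*H*h)
(V(-6, 2) + n(3, 2))*w(-2, 0) = (0 + (8 + 4*3*2))*(-2) = (0 + (8 + 24))*(-2) = (0 + 32)*(-2) = 32*(-2) = -64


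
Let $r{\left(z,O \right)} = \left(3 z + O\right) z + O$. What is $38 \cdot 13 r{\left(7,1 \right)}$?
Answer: $76570$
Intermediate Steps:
$r{\left(z,O \right)} = O + z \left(O + 3 z\right)$ ($r{\left(z,O \right)} = \left(O + 3 z\right) z + O = z \left(O + 3 z\right) + O = O + z \left(O + 3 z\right)$)
$38 \cdot 13 r{\left(7,1 \right)} = 38 \cdot 13 \left(1 + 3 \cdot 7^{2} + 1 \cdot 7\right) = 494 \left(1 + 3 \cdot 49 + 7\right) = 494 \left(1 + 147 + 7\right) = 494 \cdot 155 = 76570$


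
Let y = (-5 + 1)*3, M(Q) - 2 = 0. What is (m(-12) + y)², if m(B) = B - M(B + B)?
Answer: 676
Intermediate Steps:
M(Q) = 2 (M(Q) = 2 + 0 = 2)
m(B) = -2 + B (m(B) = B - 1*2 = B - 2 = -2 + B)
y = -12 (y = -4*3 = -12)
(m(-12) + y)² = ((-2 - 12) - 12)² = (-14 - 12)² = (-26)² = 676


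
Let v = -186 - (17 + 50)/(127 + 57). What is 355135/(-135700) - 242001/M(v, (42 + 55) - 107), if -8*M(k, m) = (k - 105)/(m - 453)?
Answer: 4476261352738543/1455002540 ≈ 3.0765e+6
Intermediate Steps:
v = -34291/184 (v = -186 - 67/184 = -34291/184 ≈ -186.36)
M(k, m) = -(-105 + k)/(8*(-453 + m)) (M(k, m) = -(k - 105)/(8*(m - 453)) = -(-105 + k)/(8*(-453 + m)))
355135/(-135700) - 242001/M(v, (42 + 55) - 107) = 355135/(-135700) - 242001*8*(-453 + ((42 + 55) - 107))/(105 - 1*(-34291/184)) = 355135*(-1/135700) - 242001*8*(-453 + (97 - 107))/(105 + 34291/184) = -71027/27140 - 242001/((⅛)*(53611/184)/(-453 - 10)) = -71027/27140 - 242001/((⅛)*(53611/184)/(-463)) = -71027/27140 - 242001/((⅛)*(-1/463)*(53611/184)) = -71027/27140 - 242001/(-53611/681536) = -71027/27140 - 242001*(-681536/53611) = -71027/27140 + 164932393536/53611 = 4476261352738543/1455002540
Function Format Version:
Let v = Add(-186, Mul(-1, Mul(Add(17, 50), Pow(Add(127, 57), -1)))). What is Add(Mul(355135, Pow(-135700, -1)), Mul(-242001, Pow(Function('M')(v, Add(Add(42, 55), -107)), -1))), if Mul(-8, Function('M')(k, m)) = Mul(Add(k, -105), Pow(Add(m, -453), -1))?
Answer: Rational(4476261352738543, 1455002540) ≈ 3.0765e+6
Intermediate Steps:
v = Rational(-34291, 184) (v = Add(-186, Mul(-1, Mul(67, Pow(184, -1)))) = Add(-186, Mul(-1, Mul(67, Rational(1, 184)))) = Add(-186, Mul(-1, Rational(67, 184))) = Add(-186, Rational(-67, 184)) = Rational(-34291, 184) ≈ -186.36)
Function('M')(k, m) = Mul(Rational(-1, 8), Pow(Add(-453, m), -1), Add(-105, k)) (Function('M')(k, m) = Mul(Rational(-1, 8), Mul(Add(k, -105), Pow(Add(m, -453), -1))) = Mul(Rational(-1, 8), Mul(Add(-105, k), Pow(Add(-453, m), -1))) = Mul(Rational(-1, 8), Mul(Pow(Add(-453, m), -1), Add(-105, k))) = Mul(Rational(-1, 8), Pow(Add(-453, m), -1), Add(-105, k)))
Add(Mul(355135, Pow(-135700, -1)), Mul(-242001, Pow(Function('M')(v, Add(Add(42, 55), -107)), -1))) = Add(Mul(355135, Pow(-135700, -1)), Mul(-242001, Pow(Mul(Rational(1, 8), Pow(Add(-453, Add(Add(42, 55), -107)), -1), Add(105, Mul(-1, Rational(-34291, 184)))), -1))) = Add(Mul(355135, Rational(-1, 135700)), Mul(-242001, Pow(Mul(Rational(1, 8), Pow(Add(-453, Add(97, -107)), -1), Add(105, Rational(34291, 184))), -1))) = Add(Rational(-71027, 27140), Mul(-242001, Pow(Mul(Rational(1, 8), Pow(Add(-453, -10), -1), Rational(53611, 184)), -1))) = Add(Rational(-71027, 27140), Mul(-242001, Pow(Mul(Rational(1, 8), Pow(-463, -1), Rational(53611, 184)), -1))) = Add(Rational(-71027, 27140), Mul(-242001, Pow(Mul(Rational(1, 8), Rational(-1, 463), Rational(53611, 184)), -1))) = Add(Rational(-71027, 27140), Mul(-242001, Pow(Rational(-53611, 681536), -1))) = Add(Rational(-71027, 27140), Mul(-242001, Rational(-681536, 53611))) = Add(Rational(-71027, 27140), Rational(164932393536, 53611)) = Rational(4476261352738543, 1455002540)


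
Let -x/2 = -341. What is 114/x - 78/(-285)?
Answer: 14281/32395 ≈ 0.44084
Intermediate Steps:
x = 682 (x = -2*(-341) = 682)
114/x - 78/(-285) = 114/682 - 78/(-285) = 114*(1/682) - 78*(-1/285) = 57/341 + 26/95 = 14281/32395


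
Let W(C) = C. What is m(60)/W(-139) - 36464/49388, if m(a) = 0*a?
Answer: -9116/12347 ≈ -0.73832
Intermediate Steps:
m(a) = 0
m(60)/W(-139) - 36464/49388 = 0/(-139) - 36464/49388 = 0*(-1/139) - 36464*1/49388 = 0 - 9116/12347 = -9116/12347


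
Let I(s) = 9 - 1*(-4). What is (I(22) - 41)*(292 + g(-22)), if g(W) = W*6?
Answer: -4480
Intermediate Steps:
g(W) = 6*W
I(s) = 13 (I(s) = 9 + 4 = 13)
(I(22) - 41)*(292 + g(-22)) = (13 - 41)*(292 + 6*(-22)) = -28*(292 - 132) = -28*160 = -4480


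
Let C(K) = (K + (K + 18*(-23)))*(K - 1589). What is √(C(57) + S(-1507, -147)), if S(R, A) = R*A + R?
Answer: √679622 ≈ 824.39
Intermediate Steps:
S(R, A) = R + A*R (S(R, A) = A*R + R = R + A*R)
C(K) = (-1589 + K)*(-414 + 2*K) (C(K) = (K + (K - 414))*(-1589 + K) = (K + (-414 + K))*(-1589 + K) = (-414 + 2*K)*(-1589 + K) = (-1589 + K)*(-414 + 2*K))
√(C(57) + S(-1507, -147)) = √((657846 - 3592*57 + 2*57²) - 1507*(1 - 147)) = √((657846 - 204744 + 2*3249) - 1507*(-146)) = √((657846 - 204744 + 6498) + 220022) = √(459600 + 220022) = √679622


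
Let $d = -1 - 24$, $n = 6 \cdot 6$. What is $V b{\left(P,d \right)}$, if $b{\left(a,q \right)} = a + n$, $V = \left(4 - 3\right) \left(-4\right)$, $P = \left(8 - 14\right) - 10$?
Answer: $-80$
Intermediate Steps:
$n = 36$
$P = -16$ ($P = -6 - 10 = -16$)
$V = -4$ ($V = 1 \left(-4\right) = -4$)
$d = -25$ ($d = -1 - 24 = -25$)
$b{\left(a,q \right)} = 36 + a$ ($b{\left(a,q \right)} = a + 36 = 36 + a$)
$V b{\left(P,d \right)} = - 4 \left(36 - 16\right) = \left(-4\right) 20 = -80$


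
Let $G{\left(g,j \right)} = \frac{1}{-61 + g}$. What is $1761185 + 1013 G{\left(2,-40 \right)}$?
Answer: $\frac{103908902}{59} \approx 1.7612 \cdot 10^{6}$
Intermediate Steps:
$1761185 + 1013 G{\left(2,-40 \right)} = 1761185 + \frac{1013}{-61 + 2} = 1761185 + \frac{1013}{-59} = 1761185 + 1013 \left(- \frac{1}{59}\right) = 1761185 - \frac{1013}{59} = \frac{103908902}{59}$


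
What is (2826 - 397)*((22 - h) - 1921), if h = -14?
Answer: -4578665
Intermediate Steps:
(2826 - 397)*((22 - h) - 1921) = (2826 - 397)*((22 - 1*(-14)) - 1921) = 2429*((22 + 14) - 1921) = 2429*(36 - 1921) = 2429*(-1885) = -4578665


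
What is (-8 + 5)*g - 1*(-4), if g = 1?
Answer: 1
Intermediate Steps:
(-8 + 5)*g - 1*(-4) = (-8 + 5)*1 - 1*(-4) = -3*1 + 4 = -3 + 4 = 1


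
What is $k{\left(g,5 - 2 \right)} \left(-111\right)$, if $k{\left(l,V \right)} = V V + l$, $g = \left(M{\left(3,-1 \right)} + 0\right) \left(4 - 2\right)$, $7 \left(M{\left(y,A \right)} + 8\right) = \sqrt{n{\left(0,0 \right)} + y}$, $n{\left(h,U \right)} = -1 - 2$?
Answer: $777$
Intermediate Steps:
$n{\left(h,U \right)} = -3$ ($n{\left(h,U \right)} = -1 - 2 = -3$)
$M{\left(y,A \right)} = -8 + \frac{\sqrt{-3 + y}}{7}$
$g = -16$ ($g = \left(\left(-8 + \frac{\sqrt{-3 + 3}}{7}\right) + 0\right) \left(4 - 2\right) = \left(\left(-8 + \frac{\sqrt{0}}{7}\right) + 0\right) 2 = \left(\left(-8 + \frac{1}{7} \cdot 0\right) + 0\right) 2 = \left(\left(-8 + 0\right) + 0\right) 2 = \left(-8 + 0\right) 2 = \left(-8\right) 2 = -16$)
$k{\left(l,V \right)} = l + V^{2}$ ($k{\left(l,V \right)} = V^{2} + l = l + V^{2}$)
$k{\left(g,5 - 2 \right)} \left(-111\right) = \left(-16 + \left(5 - 2\right)^{2}\right) \left(-111\right) = \left(-16 + 3^{2}\right) \left(-111\right) = \left(-16 + 9\right) \left(-111\right) = \left(-7\right) \left(-111\right) = 777$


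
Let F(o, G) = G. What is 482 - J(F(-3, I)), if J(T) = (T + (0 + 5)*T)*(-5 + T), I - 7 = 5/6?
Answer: 2093/6 ≈ 348.83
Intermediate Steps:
I = 47/6 (I = 7 + 5/6 = 7 + 5*(⅙) = 7 + ⅚ = 47/6 ≈ 7.8333)
J(T) = 6*T*(-5 + T) (J(T) = (T + 5*T)*(-5 + T) = (6*T)*(-5 + T) = 6*T*(-5 + T))
482 - J(F(-3, I)) = 482 - 6*47*(-5 + 47/6)/6 = 482 - 6*47*17/(6*6) = 482 - 1*799/6 = 482 - 799/6 = 2093/6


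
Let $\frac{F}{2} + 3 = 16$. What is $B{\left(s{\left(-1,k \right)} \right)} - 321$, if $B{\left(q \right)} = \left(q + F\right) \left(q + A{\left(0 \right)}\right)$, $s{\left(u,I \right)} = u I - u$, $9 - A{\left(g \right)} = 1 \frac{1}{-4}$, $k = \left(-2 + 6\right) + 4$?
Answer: $- \frac{1113}{4} \approx -278.25$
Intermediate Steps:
$F = 26$ ($F = -6 + 2 \cdot 16 = -6 + 32 = 26$)
$k = 8$ ($k = 4 + 4 = 8$)
$A{\left(g \right)} = \frac{37}{4}$ ($A{\left(g \right)} = 9 - 1 \frac{1}{-4} = 9 - 1 \left(- \frac{1}{4}\right) = 9 - - \frac{1}{4} = 9 + \frac{1}{4} = \frac{37}{4}$)
$s{\left(u,I \right)} = - u + I u$ ($s{\left(u,I \right)} = I u - u = - u + I u$)
$B{\left(q \right)} = \left(26 + q\right) \left(\frac{37}{4} + q\right)$ ($B{\left(q \right)} = \left(q + 26\right) \left(q + \frac{37}{4}\right) = \left(26 + q\right) \left(\frac{37}{4} + q\right)$)
$B{\left(s{\left(-1,k \right)} \right)} - 321 = \left(\frac{481}{2} + \left(- (-1 + 8)\right)^{2} + \frac{141 \left(- (-1 + 8)\right)}{4}\right) - 321 = \left(\frac{481}{2} + \left(\left(-1\right) 7\right)^{2} + \frac{141 \left(\left(-1\right) 7\right)}{4}\right) - 321 = \left(\frac{481}{2} + \left(-7\right)^{2} + \frac{141}{4} \left(-7\right)\right) - 321 = \left(\frac{481}{2} + 49 - \frac{987}{4}\right) - 321 = \frac{171}{4} - 321 = - \frac{1113}{4}$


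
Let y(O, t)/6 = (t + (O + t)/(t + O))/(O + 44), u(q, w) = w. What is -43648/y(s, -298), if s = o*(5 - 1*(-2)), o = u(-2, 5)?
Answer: 156736/81 ≈ 1935.0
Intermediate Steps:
o = 5
s = 35 (s = 5*(5 - 1*(-2)) = 5*(5 + 2) = 5*7 = 35)
y(O, t) = 6*(1 + t)/(44 + O) (y(O, t) = 6*((t + (O + t)/(t + O))/(O + 44)) = 6*((t + (O + t)/(O + t))/(44 + O)) = 6*((t + 1)/(44 + O)) = 6*((1 + t)/(44 + O)) = 6*(1 + t)/(44 + O))
-43648/y(s, -298) = -43648*(44 + 35)/(6*(1 - 298)) = -43648/(6*(-297)/79) = -43648/(6*(1/79)*(-297)) = -43648/(-1782/79) = -43648*(-79/1782) = 156736/81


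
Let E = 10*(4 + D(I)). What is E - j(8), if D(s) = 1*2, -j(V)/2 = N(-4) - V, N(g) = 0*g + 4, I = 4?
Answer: 52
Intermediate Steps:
N(g) = 4 (N(g) = 0 + 4 = 4)
j(V) = -8 + 2*V (j(V) = -2*(4 - V) = -8 + 2*V)
D(s) = 2
E = 60 (E = 10*(4 + 2) = 10*6 = 60)
E - j(8) = 60 - (-8 + 2*8) = 60 - (-8 + 16) = 60 - 1*8 = 60 - 8 = 52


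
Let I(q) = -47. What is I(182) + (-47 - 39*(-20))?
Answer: 686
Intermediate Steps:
I(182) + (-47 - 39*(-20)) = -47 + (-47 - 39*(-20)) = -47 + (-47 + 780) = -47 + 733 = 686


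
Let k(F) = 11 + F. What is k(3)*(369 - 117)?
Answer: 3528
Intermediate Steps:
k(3)*(369 - 117) = (11 + 3)*(369 - 117) = 14*252 = 3528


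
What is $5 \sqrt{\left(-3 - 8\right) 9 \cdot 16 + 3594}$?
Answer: $5 \sqrt{2010} \approx 224.17$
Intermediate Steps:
$5 \sqrt{\left(-3 - 8\right) 9 \cdot 16 + 3594} = 5 \sqrt{\left(-11\right) 9 \cdot 16 + 3594} = 5 \sqrt{\left(-99\right) 16 + 3594} = 5 \sqrt{-1584 + 3594} = 5 \sqrt{2010}$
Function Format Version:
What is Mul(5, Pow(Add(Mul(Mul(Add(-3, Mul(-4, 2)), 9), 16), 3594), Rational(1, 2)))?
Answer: Mul(5, Pow(2010, Rational(1, 2))) ≈ 224.17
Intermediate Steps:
Mul(5, Pow(Add(Mul(Mul(Add(-3, Mul(-4, 2)), 9), 16), 3594), Rational(1, 2))) = Mul(5, Pow(Add(Mul(Mul(Add(-3, -8), 9), 16), 3594), Rational(1, 2))) = Mul(5, Pow(Add(Mul(Mul(-11, 9), 16), 3594), Rational(1, 2))) = Mul(5, Pow(Add(Mul(-99, 16), 3594), Rational(1, 2))) = Mul(5, Pow(Add(-1584, 3594), Rational(1, 2))) = Mul(5, Pow(2010, Rational(1, 2)))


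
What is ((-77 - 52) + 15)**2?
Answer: 12996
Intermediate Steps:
((-77 - 52) + 15)**2 = (-129 + 15)**2 = (-114)**2 = 12996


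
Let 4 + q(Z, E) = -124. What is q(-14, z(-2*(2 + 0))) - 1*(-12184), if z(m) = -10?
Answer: 12056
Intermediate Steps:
q(Z, E) = -128 (q(Z, E) = -4 - 124 = -128)
q(-14, z(-2*(2 + 0))) - 1*(-12184) = -128 - 1*(-12184) = -128 + 12184 = 12056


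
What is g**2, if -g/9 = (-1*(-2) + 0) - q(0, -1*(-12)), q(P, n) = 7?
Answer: 2025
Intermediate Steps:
g = 45 (g = -9*((-1*(-2) + 0) - 1*7) = -9*((2 + 0) - 7) = -9*(2 - 7) = -9*(-5) = 45)
g**2 = 45**2 = 2025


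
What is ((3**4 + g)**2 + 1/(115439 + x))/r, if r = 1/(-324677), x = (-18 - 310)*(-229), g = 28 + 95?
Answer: -2574679005080309/190551 ≈ -1.3512e+10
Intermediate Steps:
g = 123
x = 75112 (x = -328*(-229) = 75112)
r = -1/324677 ≈ -3.0800e-6
((3**4 + g)**2 + 1/(115439 + x))/r = ((3**4 + 123)**2 + 1/(115439 + 75112))/(-1/324677) = ((81 + 123)**2 + 1/190551)*(-324677) = (204**2 + 1/190551)*(-324677) = (41616 + 1/190551)*(-324677) = (7929970417/190551)*(-324677) = -2574679005080309/190551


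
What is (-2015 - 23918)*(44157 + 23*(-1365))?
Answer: -330956946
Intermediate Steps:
(-2015 - 23918)*(44157 + 23*(-1365)) = -25933*(44157 - 31395) = -25933*12762 = -330956946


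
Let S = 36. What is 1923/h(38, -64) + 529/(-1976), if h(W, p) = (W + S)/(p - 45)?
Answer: -207111289/73112 ≈ -2832.8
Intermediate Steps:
h(W, p) = (36 + W)/(-45 + p) (h(W, p) = (W + 36)/(p - 45) = (36 + W)/(-45 + p))
1923/h(38, -64) + 529/(-1976) = 1923/(((36 + 38)/(-45 - 64))) + 529/(-1976) = 1923/((74/(-109))) + 529*(-1/1976) = 1923/((-1/109*74)) - 529/1976 = 1923/(-74/109) - 529/1976 = 1923*(-109/74) - 529/1976 = -209607/74 - 529/1976 = -207111289/73112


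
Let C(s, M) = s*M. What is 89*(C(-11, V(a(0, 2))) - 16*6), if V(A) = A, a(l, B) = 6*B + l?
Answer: -20292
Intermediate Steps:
a(l, B) = l + 6*B
C(s, M) = M*s
89*(C(-11, V(a(0, 2))) - 16*6) = 89*((0 + 6*2)*(-11) - 16*6) = 89*((0 + 12)*(-11) - 96) = 89*(12*(-11) - 96) = 89*(-132 - 96) = 89*(-228) = -20292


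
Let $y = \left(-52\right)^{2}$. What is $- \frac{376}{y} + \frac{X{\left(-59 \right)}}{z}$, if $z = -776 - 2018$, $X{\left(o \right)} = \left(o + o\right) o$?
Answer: $- \frac{1242237}{472186} \approx -2.6308$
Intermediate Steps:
$X{\left(o \right)} = 2 o^{2}$ ($X{\left(o \right)} = 2 o o = 2 o^{2}$)
$z = -2794$ ($z = -776 - 2018 = -2794$)
$y = 2704$
$- \frac{376}{y} + \frac{X{\left(-59 \right)}}{z} = - \frac{376}{2704} + \frac{2 \left(-59\right)^{2}}{-2794} = \left(-376\right) \frac{1}{2704} + 2 \cdot 3481 \left(- \frac{1}{2794}\right) = - \frac{47}{338} + 6962 \left(- \frac{1}{2794}\right) = - \frac{47}{338} - \frac{3481}{1397} = - \frac{1242237}{472186}$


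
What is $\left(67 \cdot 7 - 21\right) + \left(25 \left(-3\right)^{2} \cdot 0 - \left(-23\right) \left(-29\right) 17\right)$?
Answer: $-10891$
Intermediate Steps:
$\left(67 \cdot 7 - 21\right) + \left(25 \left(-3\right)^{2} \cdot 0 - \left(-23\right) \left(-29\right) 17\right) = \left(469 - 21\right) + \left(25 \cdot 9 \cdot 0 - 667 \cdot 17\right) = 448 + \left(225 \cdot 0 - 11339\right) = 448 + \left(0 - 11339\right) = 448 - 11339 = -10891$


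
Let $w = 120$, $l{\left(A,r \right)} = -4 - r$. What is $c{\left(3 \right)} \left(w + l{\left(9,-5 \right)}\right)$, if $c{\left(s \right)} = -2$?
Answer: $-242$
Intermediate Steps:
$c{\left(3 \right)} \left(w + l{\left(9,-5 \right)}\right) = - 2 \left(120 - -1\right) = - 2 \left(120 + \left(-4 + 5\right)\right) = - 2 \left(120 + 1\right) = \left(-2\right) 121 = -242$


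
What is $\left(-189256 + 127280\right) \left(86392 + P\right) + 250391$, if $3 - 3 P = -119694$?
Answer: $-7826760625$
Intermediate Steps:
$P = 39899$ ($P = 1 - -39898 = 1 + 39898 = 39899$)
$\left(-189256 + 127280\right) \left(86392 + P\right) + 250391 = \left(-189256 + 127280\right) \left(86392 + 39899\right) + 250391 = \left(-61976\right) 126291 + 250391 = -7827011016 + 250391 = -7826760625$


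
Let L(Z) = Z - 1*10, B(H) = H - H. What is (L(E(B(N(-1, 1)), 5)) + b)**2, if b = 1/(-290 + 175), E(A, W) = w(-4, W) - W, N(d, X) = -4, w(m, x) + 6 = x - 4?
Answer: 5294601/13225 ≈ 400.35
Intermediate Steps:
w(m, x) = -10 + x (w(m, x) = -6 + (x - 4) = -6 + (-4 + x) = -10 + x)
B(H) = 0
E(A, W) = -10 (E(A, W) = (-10 + W) - W = -10)
L(Z) = -10 + Z (L(Z) = Z - 10 = -10 + Z)
b = -1/115 (b = 1/(-115) = -1/115 ≈ -0.0086956)
(L(E(B(N(-1, 1)), 5)) + b)**2 = ((-10 - 10) - 1/115)**2 = (-20 - 1/115)**2 = (-2301/115)**2 = 5294601/13225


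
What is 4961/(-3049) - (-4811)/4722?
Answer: -8757103/14397378 ≈ -0.60824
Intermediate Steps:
4961/(-3049) - (-4811)/4722 = 4961*(-1/3049) - (-4811)/4722 = -4961/3049 - 1*(-4811/4722) = -4961/3049 + 4811/4722 = -8757103/14397378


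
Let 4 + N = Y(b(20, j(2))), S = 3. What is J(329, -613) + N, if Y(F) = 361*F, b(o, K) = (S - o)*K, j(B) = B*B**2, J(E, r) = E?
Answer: -48771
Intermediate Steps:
j(B) = B**3
b(o, K) = K*(3 - o) (b(o, K) = (3 - o)*K = K*(3 - o))
N = -49100 (N = -4 + 361*(2**3*(3 - 1*20)) = -4 + 361*(8*(3 - 20)) = -4 + 361*(8*(-17)) = -4 + 361*(-136) = -4 - 49096 = -49100)
J(329, -613) + N = 329 - 49100 = -48771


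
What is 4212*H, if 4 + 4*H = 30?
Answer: 27378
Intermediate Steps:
H = 13/2 (H = -1 + (1/4)*30 = -1 + 15/2 = 13/2 ≈ 6.5000)
4212*H = 4212*(13/2) = 27378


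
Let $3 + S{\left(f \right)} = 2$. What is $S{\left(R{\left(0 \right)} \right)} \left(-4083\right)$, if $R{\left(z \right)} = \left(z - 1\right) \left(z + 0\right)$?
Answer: $4083$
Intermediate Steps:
$R{\left(z \right)} = z \left(-1 + z\right)$ ($R{\left(z \right)} = \left(-1 + z\right) z = z \left(-1 + z\right)$)
$S{\left(f \right)} = -1$ ($S{\left(f \right)} = -3 + 2 = -1$)
$S{\left(R{\left(0 \right)} \right)} \left(-4083\right) = \left(-1\right) \left(-4083\right) = 4083$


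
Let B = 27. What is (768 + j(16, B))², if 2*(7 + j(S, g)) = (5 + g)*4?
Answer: 680625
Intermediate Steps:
j(S, g) = 3 + 2*g (j(S, g) = -7 + ((5 + g)*4)/2 = -7 + (20 + 4*g)/2 = -7 + (10 + 2*g) = 3 + 2*g)
(768 + j(16, B))² = (768 + (3 + 2*27))² = (768 + (3 + 54))² = (768 + 57)² = 825² = 680625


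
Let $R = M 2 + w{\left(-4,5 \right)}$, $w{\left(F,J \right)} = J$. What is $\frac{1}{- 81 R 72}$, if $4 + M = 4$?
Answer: $- \frac{1}{29160} \approx -3.4294 \cdot 10^{-5}$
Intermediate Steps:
$M = 0$ ($M = -4 + 4 = 0$)
$R = 5$ ($R = 0 \cdot 2 + 5 = 0 + 5 = 5$)
$\frac{1}{- 81 R 72} = \frac{1}{\left(-81\right) 5 \cdot 72} = \frac{1}{\left(-405\right) 72} = \frac{1}{-29160} = - \frac{1}{29160}$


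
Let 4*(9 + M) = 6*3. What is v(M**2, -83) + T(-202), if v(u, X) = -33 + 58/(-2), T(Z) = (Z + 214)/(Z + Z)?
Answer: -6265/101 ≈ -62.030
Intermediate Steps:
M = -9/2 (M = -9 + (6*3)/4 = -9 + (1/4)*18 = -9 + 9/2 = -9/2 ≈ -4.5000)
T(Z) = (214 + Z)/(2*Z) (T(Z) = (214 + Z)/((2*Z)) = (214 + Z)*(1/(2*Z)) = (214 + Z)/(2*Z))
v(u, X) = -62 (v(u, X) = -33 + 58*(-1/2) = -33 - 29 = -62)
v(M**2, -83) + T(-202) = -62 + (1/2)*(214 - 202)/(-202) = -62 + (1/2)*(-1/202)*12 = -62 - 3/101 = -6265/101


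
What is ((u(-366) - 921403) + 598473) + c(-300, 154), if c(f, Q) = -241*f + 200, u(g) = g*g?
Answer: -116474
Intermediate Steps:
u(g) = g²
c(f, Q) = 200 - 241*f
((u(-366) - 921403) + 598473) + c(-300, 154) = (((-366)² - 921403) + 598473) + (200 - 241*(-300)) = ((133956 - 921403) + 598473) + (200 + 72300) = (-787447 + 598473) + 72500 = -188974 + 72500 = -116474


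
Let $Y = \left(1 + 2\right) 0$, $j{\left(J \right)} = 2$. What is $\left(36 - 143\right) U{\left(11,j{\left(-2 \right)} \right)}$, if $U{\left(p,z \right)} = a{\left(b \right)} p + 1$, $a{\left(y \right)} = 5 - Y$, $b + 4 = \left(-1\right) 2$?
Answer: $-5992$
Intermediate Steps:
$Y = 0$ ($Y = 3 \cdot 0 = 0$)
$b = -6$ ($b = -4 - 2 = -6$)
$a{\left(y \right)} = 5$ ($a{\left(y \right)} = 5 - 0 = 5 + 0 = 5$)
$U{\left(p,z \right)} = 1 + 5 p$ ($U{\left(p,z \right)} = 5 p + 1 = 1 + 5 p$)
$\left(36 - 143\right) U{\left(11,j{\left(-2 \right)} \right)} = \left(36 - 143\right) \left(1 + 5 \cdot 11\right) = - 107 \left(1 + 55\right) = \left(-107\right) 56 = -5992$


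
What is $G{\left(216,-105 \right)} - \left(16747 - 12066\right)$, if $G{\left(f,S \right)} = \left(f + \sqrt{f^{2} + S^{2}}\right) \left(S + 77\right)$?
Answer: $-10729 - 84 \sqrt{6409} \approx -17454.0$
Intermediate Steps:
$G{\left(f,S \right)} = \left(77 + S\right) \left(f + \sqrt{S^{2} + f^{2}}\right)$ ($G{\left(f,S \right)} = \left(f + \sqrt{S^{2} + f^{2}}\right) \left(77 + S\right) = \left(77 + S\right) \left(f + \sqrt{S^{2} + f^{2}}\right)$)
$G{\left(216,-105 \right)} - \left(16747 - 12066\right) = \left(77 \cdot 216 + 77 \sqrt{\left(-105\right)^{2} + 216^{2}} - 22680 - 105 \sqrt{\left(-105\right)^{2} + 216^{2}}\right) - \left(16747 - 12066\right) = \left(16632 + 77 \sqrt{11025 + 46656} - 22680 - 105 \sqrt{11025 + 46656}\right) - \left(16747 - 12066\right) = \left(16632 + 77 \sqrt{57681} - 22680 - 105 \sqrt{57681}\right) - 4681 = \left(16632 + 77 \cdot 3 \sqrt{6409} - 22680 - 105 \cdot 3 \sqrt{6409}\right) - 4681 = \left(16632 + 231 \sqrt{6409} - 22680 - 315 \sqrt{6409}\right) - 4681 = \left(-6048 - 84 \sqrt{6409}\right) - 4681 = -10729 - 84 \sqrt{6409}$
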